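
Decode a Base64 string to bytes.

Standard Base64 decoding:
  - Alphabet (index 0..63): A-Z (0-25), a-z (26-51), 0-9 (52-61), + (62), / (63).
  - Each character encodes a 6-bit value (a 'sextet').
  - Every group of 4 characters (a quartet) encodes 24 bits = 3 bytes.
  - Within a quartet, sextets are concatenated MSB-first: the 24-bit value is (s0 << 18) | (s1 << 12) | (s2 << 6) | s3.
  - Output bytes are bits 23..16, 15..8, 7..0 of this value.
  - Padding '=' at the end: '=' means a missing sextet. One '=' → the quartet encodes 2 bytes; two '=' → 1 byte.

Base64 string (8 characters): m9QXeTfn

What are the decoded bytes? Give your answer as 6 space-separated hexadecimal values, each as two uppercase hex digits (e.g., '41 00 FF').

Answer: 9B D4 17 79 37 E7

Derivation:
After char 0 ('m'=38): chars_in_quartet=1 acc=0x26 bytes_emitted=0
After char 1 ('9'=61): chars_in_quartet=2 acc=0x9BD bytes_emitted=0
After char 2 ('Q'=16): chars_in_quartet=3 acc=0x26F50 bytes_emitted=0
After char 3 ('X'=23): chars_in_quartet=4 acc=0x9BD417 -> emit 9B D4 17, reset; bytes_emitted=3
After char 4 ('e'=30): chars_in_quartet=1 acc=0x1E bytes_emitted=3
After char 5 ('T'=19): chars_in_quartet=2 acc=0x793 bytes_emitted=3
After char 6 ('f'=31): chars_in_quartet=3 acc=0x1E4DF bytes_emitted=3
After char 7 ('n'=39): chars_in_quartet=4 acc=0x7937E7 -> emit 79 37 E7, reset; bytes_emitted=6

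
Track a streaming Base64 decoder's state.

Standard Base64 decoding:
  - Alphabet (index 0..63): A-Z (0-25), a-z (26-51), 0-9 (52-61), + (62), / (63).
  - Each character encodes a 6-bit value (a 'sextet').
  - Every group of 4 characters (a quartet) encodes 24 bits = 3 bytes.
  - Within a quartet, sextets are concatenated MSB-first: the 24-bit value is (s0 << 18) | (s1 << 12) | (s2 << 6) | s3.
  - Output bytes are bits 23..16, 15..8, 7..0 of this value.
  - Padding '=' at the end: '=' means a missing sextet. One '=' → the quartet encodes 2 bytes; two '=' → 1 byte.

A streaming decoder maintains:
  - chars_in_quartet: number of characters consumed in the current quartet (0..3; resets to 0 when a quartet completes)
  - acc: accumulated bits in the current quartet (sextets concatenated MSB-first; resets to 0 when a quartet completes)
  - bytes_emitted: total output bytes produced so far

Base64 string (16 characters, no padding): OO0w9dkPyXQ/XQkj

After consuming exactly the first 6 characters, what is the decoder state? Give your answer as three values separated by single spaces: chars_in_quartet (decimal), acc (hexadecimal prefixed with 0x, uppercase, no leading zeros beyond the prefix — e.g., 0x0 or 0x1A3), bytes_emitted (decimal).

Answer: 2 0xF5D 3

Derivation:
After char 0 ('O'=14): chars_in_quartet=1 acc=0xE bytes_emitted=0
After char 1 ('O'=14): chars_in_quartet=2 acc=0x38E bytes_emitted=0
After char 2 ('0'=52): chars_in_quartet=3 acc=0xE3B4 bytes_emitted=0
After char 3 ('w'=48): chars_in_quartet=4 acc=0x38ED30 -> emit 38 ED 30, reset; bytes_emitted=3
After char 4 ('9'=61): chars_in_quartet=1 acc=0x3D bytes_emitted=3
After char 5 ('d'=29): chars_in_quartet=2 acc=0xF5D bytes_emitted=3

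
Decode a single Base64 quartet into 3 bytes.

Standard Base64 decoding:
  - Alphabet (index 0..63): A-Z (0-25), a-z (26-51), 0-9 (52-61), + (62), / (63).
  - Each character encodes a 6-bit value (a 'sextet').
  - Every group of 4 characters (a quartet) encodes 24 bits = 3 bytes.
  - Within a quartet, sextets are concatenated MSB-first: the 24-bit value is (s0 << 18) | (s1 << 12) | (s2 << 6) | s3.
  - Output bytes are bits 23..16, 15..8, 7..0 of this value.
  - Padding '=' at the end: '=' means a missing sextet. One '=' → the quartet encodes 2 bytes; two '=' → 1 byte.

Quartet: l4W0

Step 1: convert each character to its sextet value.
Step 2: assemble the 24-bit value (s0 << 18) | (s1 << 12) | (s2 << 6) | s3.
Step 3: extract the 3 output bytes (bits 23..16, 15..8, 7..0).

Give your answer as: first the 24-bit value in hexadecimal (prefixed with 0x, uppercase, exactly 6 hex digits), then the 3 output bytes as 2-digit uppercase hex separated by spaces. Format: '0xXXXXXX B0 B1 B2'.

Answer: 0x9785B4 97 85 B4

Derivation:
Sextets: l=37, 4=56, W=22, 0=52
24-bit: (37<<18) | (56<<12) | (22<<6) | 52
      = 0x940000 | 0x038000 | 0x000580 | 0x000034
      = 0x9785B4
Bytes: (v>>16)&0xFF=97, (v>>8)&0xFF=85, v&0xFF=B4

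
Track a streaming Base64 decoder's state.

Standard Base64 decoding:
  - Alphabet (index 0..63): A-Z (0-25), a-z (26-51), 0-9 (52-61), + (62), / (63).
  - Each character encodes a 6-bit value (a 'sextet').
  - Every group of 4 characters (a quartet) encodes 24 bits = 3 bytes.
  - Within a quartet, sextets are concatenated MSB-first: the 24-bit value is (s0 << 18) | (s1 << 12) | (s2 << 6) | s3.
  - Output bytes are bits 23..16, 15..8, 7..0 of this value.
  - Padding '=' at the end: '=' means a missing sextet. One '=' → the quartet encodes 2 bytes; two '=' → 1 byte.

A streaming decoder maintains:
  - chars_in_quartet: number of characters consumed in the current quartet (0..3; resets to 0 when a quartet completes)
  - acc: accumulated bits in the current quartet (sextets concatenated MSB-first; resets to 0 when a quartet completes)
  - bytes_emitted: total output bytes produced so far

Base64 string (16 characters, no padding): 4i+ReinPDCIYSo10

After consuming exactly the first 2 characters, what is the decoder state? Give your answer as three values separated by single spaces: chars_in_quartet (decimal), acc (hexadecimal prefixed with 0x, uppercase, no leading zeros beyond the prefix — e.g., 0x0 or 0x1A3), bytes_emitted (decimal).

Answer: 2 0xE22 0

Derivation:
After char 0 ('4'=56): chars_in_quartet=1 acc=0x38 bytes_emitted=0
After char 1 ('i'=34): chars_in_quartet=2 acc=0xE22 bytes_emitted=0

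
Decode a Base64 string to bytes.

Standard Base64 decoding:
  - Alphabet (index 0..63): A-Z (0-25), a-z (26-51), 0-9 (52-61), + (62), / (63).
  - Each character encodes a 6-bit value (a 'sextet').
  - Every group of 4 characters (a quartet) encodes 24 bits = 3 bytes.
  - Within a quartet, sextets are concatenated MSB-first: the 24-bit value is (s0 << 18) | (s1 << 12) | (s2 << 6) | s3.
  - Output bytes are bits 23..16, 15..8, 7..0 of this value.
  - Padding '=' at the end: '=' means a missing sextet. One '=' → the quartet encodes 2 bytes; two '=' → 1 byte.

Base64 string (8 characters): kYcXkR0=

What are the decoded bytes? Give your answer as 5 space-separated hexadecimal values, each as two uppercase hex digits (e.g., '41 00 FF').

Answer: 91 87 17 91 1D

Derivation:
After char 0 ('k'=36): chars_in_quartet=1 acc=0x24 bytes_emitted=0
After char 1 ('Y'=24): chars_in_quartet=2 acc=0x918 bytes_emitted=0
After char 2 ('c'=28): chars_in_quartet=3 acc=0x2461C bytes_emitted=0
After char 3 ('X'=23): chars_in_quartet=4 acc=0x918717 -> emit 91 87 17, reset; bytes_emitted=3
After char 4 ('k'=36): chars_in_quartet=1 acc=0x24 bytes_emitted=3
After char 5 ('R'=17): chars_in_quartet=2 acc=0x911 bytes_emitted=3
After char 6 ('0'=52): chars_in_quartet=3 acc=0x24474 bytes_emitted=3
Padding '=': partial quartet acc=0x24474 -> emit 91 1D; bytes_emitted=5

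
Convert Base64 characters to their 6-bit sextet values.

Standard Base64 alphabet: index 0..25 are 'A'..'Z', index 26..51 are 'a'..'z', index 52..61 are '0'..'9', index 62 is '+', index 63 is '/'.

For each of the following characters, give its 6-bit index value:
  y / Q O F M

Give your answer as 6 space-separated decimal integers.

Answer: 50 63 16 14 5 12

Derivation:
'y': a..z range, 26 + ord('y') − ord('a') = 50
'/': index 63
'Q': A..Z range, ord('Q') − ord('A') = 16
'O': A..Z range, ord('O') − ord('A') = 14
'F': A..Z range, ord('F') − ord('A') = 5
'M': A..Z range, ord('M') − ord('A') = 12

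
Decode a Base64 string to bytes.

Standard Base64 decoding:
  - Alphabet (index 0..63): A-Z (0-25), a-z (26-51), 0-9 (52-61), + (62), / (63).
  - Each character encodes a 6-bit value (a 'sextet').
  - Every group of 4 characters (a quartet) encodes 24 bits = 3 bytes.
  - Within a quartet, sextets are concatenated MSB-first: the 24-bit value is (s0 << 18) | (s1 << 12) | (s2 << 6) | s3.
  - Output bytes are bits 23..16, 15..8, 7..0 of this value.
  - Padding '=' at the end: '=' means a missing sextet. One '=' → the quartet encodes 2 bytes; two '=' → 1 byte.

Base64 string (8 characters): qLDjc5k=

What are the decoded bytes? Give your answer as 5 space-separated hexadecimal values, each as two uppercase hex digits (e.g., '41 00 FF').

Answer: A8 B0 E3 73 99

Derivation:
After char 0 ('q'=42): chars_in_quartet=1 acc=0x2A bytes_emitted=0
After char 1 ('L'=11): chars_in_quartet=2 acc=0xA8B bytes_emitted=0
After char 2 ('D'=3): chars_in_quartet=3 acc=0x2A2C3 bytes_emitted=0
After char 3 ('j'=35): chars_in_quartet=4 acc=0xA8B0E3 -> emit A8 B0 E3, reset; bytes_emitted=3
After char 4 ('c'=28): chars_in_quartet=1 acc=0x1C bytes_emitted=3
After char 5 ('5'=57): chars_in_quartet=2 acc=0x739 bytes_emitted=3
After char 6 ('k'=36): chars_in_quartet=3 acc=0x1CE64 bytes_emitted=3
Padding '=': partial quartet acc=0x1CE64 -> emit 73 99; bytes_emitted=5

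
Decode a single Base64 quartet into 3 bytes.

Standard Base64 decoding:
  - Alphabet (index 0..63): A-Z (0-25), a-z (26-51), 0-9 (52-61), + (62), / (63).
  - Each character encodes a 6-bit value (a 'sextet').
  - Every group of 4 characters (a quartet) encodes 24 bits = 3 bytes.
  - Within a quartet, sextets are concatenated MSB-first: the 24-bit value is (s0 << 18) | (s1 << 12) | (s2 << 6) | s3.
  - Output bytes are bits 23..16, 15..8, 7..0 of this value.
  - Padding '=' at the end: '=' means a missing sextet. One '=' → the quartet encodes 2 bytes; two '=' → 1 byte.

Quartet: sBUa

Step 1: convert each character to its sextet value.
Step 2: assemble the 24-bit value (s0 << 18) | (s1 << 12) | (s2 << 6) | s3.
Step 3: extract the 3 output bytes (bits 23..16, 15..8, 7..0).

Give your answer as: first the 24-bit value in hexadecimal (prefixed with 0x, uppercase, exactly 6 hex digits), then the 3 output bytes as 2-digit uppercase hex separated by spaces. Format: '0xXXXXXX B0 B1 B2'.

Sextets: s=44, B=1, U=20, a=26
24-bit: (44<<18) | (1<<12) | (20<<6) | 26
      = 0xB00000 | 0x001000 | 0x000500 | 0x00001A
      = 0xB0151A
Bytes: (v>>16)&0xFF=B0, (v>>8)&0xFF=15, v&0xFF=1A

Answer: 0xB0151A B0 15 1A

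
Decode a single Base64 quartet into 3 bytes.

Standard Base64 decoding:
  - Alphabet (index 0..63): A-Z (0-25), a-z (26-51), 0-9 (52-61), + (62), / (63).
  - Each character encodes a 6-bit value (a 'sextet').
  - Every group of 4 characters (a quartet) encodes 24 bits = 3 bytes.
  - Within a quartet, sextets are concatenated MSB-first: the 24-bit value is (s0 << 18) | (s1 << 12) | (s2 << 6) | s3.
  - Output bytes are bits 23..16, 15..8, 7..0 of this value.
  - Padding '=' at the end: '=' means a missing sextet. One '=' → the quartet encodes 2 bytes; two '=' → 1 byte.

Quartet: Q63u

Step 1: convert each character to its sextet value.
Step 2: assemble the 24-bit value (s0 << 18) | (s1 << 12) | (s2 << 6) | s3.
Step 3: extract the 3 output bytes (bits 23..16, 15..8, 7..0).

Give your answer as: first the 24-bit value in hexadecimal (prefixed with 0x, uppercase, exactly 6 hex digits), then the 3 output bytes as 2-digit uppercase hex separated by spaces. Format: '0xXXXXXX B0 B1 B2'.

Answer: 0x43ADEE 43 AD EE

Derivation:
Sextets: Q=16, 6=58, 3=55, u=46
24-bit: (16<<18) | (58<<12) | (55<<6) | 46
      = 0x400000 | 0x03A000 | 0x000DC0 | 0x00002E
      = 0x43ADEE
Bytes: (v>>16)&0xFF=43, (v>>8)&0xFF=AD, v&0xFF=EE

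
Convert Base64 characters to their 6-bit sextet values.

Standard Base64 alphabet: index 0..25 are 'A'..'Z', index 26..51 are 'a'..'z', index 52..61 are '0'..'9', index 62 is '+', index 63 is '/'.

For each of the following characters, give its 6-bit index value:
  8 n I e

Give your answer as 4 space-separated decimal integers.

'8': 0..9 range, 52 + ord('8') − ord('0') = 60
'n': a..z range, 26 + ord('n') − ord('a') = 39
'I': A..Z range, ord('I') − ord('A') = 8
'e': a..z range, 26 + ord('e') − ord('a') = 30

Answer: 60 39 8 30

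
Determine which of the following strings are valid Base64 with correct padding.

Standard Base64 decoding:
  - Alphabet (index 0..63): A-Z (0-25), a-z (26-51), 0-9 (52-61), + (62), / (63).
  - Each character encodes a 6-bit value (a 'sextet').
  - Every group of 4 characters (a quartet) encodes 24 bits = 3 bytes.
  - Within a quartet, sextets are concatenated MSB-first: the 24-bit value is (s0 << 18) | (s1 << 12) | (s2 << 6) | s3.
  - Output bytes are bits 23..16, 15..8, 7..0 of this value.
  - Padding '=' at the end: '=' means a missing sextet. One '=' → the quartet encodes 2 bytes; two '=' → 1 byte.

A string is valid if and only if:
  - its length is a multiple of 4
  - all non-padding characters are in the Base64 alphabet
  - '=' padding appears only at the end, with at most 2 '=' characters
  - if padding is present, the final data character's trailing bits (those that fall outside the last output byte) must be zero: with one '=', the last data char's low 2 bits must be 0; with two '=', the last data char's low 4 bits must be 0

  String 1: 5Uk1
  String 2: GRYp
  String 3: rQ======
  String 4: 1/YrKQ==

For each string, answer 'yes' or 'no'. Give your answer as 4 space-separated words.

Answer: yes yes no yes

Derivation:
String 1: '5Uk1' → valid
String 2: 'GRYp' → valid
String 3: 'rQ======' → invalid (6 pad chars (max 2))
String 4: '1/YrKQ==' → valid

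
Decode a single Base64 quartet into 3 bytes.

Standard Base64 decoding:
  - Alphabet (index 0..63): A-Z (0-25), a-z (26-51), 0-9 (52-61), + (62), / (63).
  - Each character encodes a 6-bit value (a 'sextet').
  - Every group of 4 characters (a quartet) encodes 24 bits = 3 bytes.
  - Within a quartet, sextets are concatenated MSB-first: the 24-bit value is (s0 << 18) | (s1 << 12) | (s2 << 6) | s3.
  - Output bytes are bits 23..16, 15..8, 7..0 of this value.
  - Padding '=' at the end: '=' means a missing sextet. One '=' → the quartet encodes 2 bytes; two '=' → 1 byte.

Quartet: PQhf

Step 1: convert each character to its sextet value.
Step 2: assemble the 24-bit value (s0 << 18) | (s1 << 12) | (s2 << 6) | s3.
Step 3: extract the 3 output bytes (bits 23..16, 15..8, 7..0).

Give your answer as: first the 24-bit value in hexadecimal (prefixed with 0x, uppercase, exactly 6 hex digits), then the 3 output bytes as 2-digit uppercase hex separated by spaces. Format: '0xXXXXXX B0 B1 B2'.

Sextets: P=15, Q=16, h=33, f=31
24-bit: (15<<18) | (16<<12) | (33<<6) | 31
      = 0x3C0000 | 0x010000 | 0x000840 | 0x00001F
      = 0x3D085F
Bytes: (v>>16)&0xFF=3D, (v>>8)&0xFF=08, v&0xFF=5F

Answer: 0x3D085F 3D 08 5F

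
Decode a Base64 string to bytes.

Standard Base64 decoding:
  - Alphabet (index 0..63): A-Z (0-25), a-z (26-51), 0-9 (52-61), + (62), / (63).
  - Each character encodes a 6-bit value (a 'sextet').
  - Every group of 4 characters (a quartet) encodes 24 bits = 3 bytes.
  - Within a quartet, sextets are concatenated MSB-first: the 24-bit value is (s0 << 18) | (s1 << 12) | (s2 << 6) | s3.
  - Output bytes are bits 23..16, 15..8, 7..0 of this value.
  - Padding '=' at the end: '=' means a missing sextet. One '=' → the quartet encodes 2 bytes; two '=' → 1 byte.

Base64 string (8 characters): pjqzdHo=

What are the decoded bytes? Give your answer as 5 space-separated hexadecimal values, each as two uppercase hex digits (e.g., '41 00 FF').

After char 0 ('p'=41): chars_in_quartet=1 acc=0x29 bytes_emitted=0
After char 1 ('j'=35): chars_in_quartet=2 acc=0xA63 bytes_emitted=0
After char 2 ('q'=42): chars_in_quartet=3 acc=0x298EA bytes_emitted=0
After char 3 ('z'=51): chars_in_quartet=4 acc=0xA63AB3 -> emit A6 3A B3, reset; bytes_emitted=3
After char 4 ('d'=29): chars_in_quartet=1 acc=0x1D bytes_emitted=3
After char 5 ('H'=7): chars_in_quartet=2 acc=0x747 bytes_emitted=3
After char 6 ('o'=40): chars_in_quartet=3 acc=0x1D1E8 bytes_emitted=3
Padding '=': partial quartet acc=0x1D1E8 -> emit 74 7A; bytes_emitted=5

Answer: A6 3A B3 74 7A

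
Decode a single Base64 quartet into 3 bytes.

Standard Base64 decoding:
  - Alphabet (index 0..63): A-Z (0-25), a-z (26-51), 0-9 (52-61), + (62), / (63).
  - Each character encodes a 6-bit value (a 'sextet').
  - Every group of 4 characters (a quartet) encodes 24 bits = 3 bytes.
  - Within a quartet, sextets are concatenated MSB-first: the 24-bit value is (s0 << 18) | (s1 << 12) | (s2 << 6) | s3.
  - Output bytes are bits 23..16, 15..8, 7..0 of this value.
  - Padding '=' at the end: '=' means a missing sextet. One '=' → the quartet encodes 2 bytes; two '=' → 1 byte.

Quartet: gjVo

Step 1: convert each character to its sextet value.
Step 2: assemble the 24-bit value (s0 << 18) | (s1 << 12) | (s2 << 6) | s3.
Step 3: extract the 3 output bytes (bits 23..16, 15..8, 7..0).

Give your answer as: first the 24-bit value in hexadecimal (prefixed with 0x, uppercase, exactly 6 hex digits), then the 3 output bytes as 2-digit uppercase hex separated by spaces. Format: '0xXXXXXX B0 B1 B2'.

Answer: 0x823568 82 35 68

Derivation:
Sextets: g=32, j=35, V=21, o=40
24-bit: (32<<18) | (35<<12) | (21<<6) | 40
      = 0x800000 | 0x023000 | 0x000540 | 0x000028
      = 0x823568
Bytes: (v>>16)&0xFF=82, (v>>8)&0xFF=35, v&0xFF=68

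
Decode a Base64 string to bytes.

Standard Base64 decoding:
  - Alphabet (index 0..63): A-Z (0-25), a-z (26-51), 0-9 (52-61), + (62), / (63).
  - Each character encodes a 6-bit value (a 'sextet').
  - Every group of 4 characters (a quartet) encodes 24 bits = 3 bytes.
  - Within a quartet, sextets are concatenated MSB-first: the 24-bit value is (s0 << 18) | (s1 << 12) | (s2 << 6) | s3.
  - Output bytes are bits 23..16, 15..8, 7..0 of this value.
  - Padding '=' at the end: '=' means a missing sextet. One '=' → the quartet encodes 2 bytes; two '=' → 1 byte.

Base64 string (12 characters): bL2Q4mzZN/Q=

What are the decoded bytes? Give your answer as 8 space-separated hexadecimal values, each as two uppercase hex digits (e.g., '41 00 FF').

After char 0 ('b'=27): chars_in_quartet=1 acc=0x1B bytes_emitted=0
After char 1 ('L'=11): chars_in_quartet=2 acc=0x6CB bytes_emitted=0
After char 2 ('2'=54): chars_in_quartet=3 acc=0x1B2F6 bytes_emitted=0
After char 3 ('Q'=16): chars_in_quartet=4 acc=0x6CBD90 -> emit 6C BD 90, reset; bytes_emitted=3
After char 4 ('4'=56): chars_in_quartet=1 acc=0x38 bytes_emitted=3
After char 5 ('m'=38): chars_in_quartet=2 acc=0xE26 bytes_emitted=3
After char 6 ('z'=51): chars_in_quartet=3 acc=0x389B3 bytes_emitted=3
After char 7 ('Z'=25): chars_in_quartet=4 acc=0xE26CD9 -> emit E2 6C D9, reset; bytes_emitted=6
After char 8 ('N'=13): chars_in_quartet=1 acc=0xD bytes_emitted=6
After char 9 ('/'=63): chars_in_quartet=2 acc=0x37F bytes_emitted=6
After char 10 ('Q'=16): chars_in_quartet=3 acc=0xDFD0 bytes_emitted=6
Padding '=': partial quartet acc=0xDFD0 -> emit 37 F4; bytes_emitted=8

Answer: 6C BD 90 E2 6C D9 37 F4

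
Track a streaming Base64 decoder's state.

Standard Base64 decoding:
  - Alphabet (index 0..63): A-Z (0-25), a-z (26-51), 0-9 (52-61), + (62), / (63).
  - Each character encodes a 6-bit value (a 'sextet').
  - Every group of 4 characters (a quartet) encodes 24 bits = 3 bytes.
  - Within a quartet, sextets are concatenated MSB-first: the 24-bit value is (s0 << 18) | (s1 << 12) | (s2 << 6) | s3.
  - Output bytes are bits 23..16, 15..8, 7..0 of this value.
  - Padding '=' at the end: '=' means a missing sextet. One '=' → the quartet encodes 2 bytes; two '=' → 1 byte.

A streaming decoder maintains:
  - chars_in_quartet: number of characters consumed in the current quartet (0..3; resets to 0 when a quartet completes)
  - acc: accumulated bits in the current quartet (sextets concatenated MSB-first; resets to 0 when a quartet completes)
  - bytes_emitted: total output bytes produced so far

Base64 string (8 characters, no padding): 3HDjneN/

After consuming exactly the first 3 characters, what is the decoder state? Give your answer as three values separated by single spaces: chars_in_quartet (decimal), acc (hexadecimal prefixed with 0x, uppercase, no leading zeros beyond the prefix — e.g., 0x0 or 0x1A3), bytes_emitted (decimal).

After char 0 ('3'=55): chars_in_quartet=1 acc=0x37 bytes_emitted=0
After char 1 ('H'=7): chars_in_quartet=2 acc=0xDC7 bytes_emitted=0
After char 2 ('D'=3): chars_in_quartet=3 acc=0x371C3 bytes_emitted=0

Answer: 3 0x371C3 0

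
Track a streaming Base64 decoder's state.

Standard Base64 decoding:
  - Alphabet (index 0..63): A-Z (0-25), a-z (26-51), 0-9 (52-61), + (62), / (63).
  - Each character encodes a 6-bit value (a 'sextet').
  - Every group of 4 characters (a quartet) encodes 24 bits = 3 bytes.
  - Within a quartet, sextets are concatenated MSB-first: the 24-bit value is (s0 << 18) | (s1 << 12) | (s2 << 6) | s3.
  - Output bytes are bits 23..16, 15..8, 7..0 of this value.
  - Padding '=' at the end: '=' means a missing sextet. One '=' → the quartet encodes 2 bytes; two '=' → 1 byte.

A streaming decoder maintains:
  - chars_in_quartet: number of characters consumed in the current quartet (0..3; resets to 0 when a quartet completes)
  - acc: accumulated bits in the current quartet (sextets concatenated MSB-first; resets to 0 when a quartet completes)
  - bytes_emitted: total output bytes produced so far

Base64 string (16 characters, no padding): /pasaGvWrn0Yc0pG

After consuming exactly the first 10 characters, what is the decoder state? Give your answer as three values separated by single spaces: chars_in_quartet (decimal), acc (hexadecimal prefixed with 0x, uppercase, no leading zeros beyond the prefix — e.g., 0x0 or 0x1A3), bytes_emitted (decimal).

After char 0 ('/'=63): chars_in_quartet=1 acc=0x3F bytes_emitted=0
After char 1 ('p'=41): chars_in_quartet=2 acc=0xFE9 bytes_emitted=0
After char 2 ('a'=26): chars_in_quartet=3 acc=0x3FA5A bytes_emitted=0
After char 3 ('s'=44): chars_in_quartet=4 acc=0xFE96AC -> emit FE 96 AC, reset; bytes_emitted=3
After char 4 ('a'=26): chars_in_quartet=1 acc=0x1A bytes_emitted=3
After char 5 ('G'=6): chars_in_quartet=2 acc=0x686 bytes_emitted=3
After char 6 ('v'=47): chars_in_quartet=3 acc=0x1A1AF bytes_emitted=3
After char 7 ('W'=22): chars_in_quartet=4 acc=0x686BD6 -> emit 68 6B D6, reset; bytes_emitted=6
After char 8 ('r'=43): chars_in_quartet=1 acc=0x2B bytes_emitted=6
After char 9 ('n'=39): chars_in_quartet=2 acc=0xAE7 bytes_emitted=6

Answer: 2 0xAE7 6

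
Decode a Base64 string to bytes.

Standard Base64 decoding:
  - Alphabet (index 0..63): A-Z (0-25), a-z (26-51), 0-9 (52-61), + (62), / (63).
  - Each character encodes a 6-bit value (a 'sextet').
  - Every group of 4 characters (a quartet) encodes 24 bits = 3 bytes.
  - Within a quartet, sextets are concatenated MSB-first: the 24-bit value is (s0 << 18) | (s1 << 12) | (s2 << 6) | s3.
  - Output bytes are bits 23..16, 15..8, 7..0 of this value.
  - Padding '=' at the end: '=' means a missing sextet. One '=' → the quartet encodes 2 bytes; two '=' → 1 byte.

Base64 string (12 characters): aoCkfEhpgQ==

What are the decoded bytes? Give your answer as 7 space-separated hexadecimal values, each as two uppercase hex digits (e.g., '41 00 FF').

Answer: 6A 80 A4 7C 48 69 81

Derivation:
After char 0 ('a'=26): chars_in_quartet=1 acc=0x1A bytes_emitted=0
After char 1 ('o'=40): chars_in_quartet=2 acc=0x6A8 bytes_emitted=0
After char 2 ('C'=2): chars_in_quartet=3 acc=0x1AA02 bytes_emitted=0
After char 3 ('k'=36): chars_in_quartet=4 acc=0x6A80A4 -> emit 6A 80 A4, reset; bytes_emitted=3
After char 4 ('f'=31): chars_in_quartet=1 acc=0x1F bytes_emitted=3
After char 5 ('E'=4): chars_in_quartet=2 acc=0x7C4 bytes_emitted=3
After char 6 ('h'=33): chars_in_quartet=3 acc=0x1F121 bytes_emitted=3
After char 7 ('p'=41): chars_in_quartet=4 acc=0x7C4869 -> emit 7C 48 69, reset; bytes_emitted=6
After char 8 ('g'=32): chars_in_quartet=1 acc=0x20 bytes_emitted=6
After char 9 ('Q'=16): chars_in_quartet=2 acc=0x810 bytes_emitted=6
Padding '==': partial quartet acc=0x810 -> emit 81; bytes_emitted=7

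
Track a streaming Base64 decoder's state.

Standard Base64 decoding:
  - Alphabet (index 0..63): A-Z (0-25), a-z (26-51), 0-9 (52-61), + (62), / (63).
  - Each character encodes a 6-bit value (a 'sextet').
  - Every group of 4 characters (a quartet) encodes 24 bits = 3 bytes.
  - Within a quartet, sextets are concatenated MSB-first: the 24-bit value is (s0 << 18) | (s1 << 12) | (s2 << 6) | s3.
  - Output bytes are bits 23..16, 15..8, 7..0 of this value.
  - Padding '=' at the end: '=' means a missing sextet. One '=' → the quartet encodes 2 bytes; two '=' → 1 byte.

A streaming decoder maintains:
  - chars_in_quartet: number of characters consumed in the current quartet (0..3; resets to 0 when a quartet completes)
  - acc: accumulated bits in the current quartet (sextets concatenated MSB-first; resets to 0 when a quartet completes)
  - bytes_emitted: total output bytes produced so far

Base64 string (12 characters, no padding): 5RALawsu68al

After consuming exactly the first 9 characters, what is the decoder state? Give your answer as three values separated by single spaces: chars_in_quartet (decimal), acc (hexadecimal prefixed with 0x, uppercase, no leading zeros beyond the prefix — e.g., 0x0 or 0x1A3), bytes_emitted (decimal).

After char 0 ('5'=57): chars_in_quartet=1 acc=0x39 bytes_emitted=0
After char 1 ('R'=17): chars_in_quartet=2 acc=0xE51 bytes_emitted=0
After char 2 ('A'=0): chars_in_quartet=3 acc=0x39440 bytes_emitted=0
After char 3 ('L'=11): chars_in_quartet=4 acc=0xE5100B -> emit E5 10 0B, reset; bytes_emitted=3
After char 4 ('a'=26): chars_in_quartet=1 acc=0x1A bytes_emitted=3
After char 5 ('w'=48): chars_in_quartet=2 acc=0x6B0 bytes_emitted=3
After char 6 ('s'=44): chars_in_quartet=3 acc=0x1AC2C bytes_emitted=3
After char 7 ('u'=46): chars_in_quartet=4 acc=0x6B0B2E -> emit 6B 0B 2E, reset; bytes_emitted=6
After char 8 ('6'=58): chars_in_quartet=1 acc=0x3A bytes_emitted=6

Answer: 1 0x3A 6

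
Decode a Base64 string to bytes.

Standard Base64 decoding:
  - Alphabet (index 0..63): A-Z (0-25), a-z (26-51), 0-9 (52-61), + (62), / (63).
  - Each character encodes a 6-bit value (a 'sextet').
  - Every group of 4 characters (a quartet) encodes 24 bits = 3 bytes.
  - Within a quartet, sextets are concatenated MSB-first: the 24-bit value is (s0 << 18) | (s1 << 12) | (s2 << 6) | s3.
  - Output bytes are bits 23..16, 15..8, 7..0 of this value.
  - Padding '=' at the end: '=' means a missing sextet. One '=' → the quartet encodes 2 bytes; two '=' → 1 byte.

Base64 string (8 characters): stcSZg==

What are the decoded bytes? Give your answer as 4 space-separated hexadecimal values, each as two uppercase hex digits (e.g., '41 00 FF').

After char 0 ('s'=44): chars_in_quartet=1 acc=0x2C bytes_emitted=0
After char 1 ('t'=45): chars_in_quartet=2 acc=0xB2D bytes_emitted=0
After char 2 ('c'=28): chars_in_quartet=3 acc=0x2CB5C bytes_emitted=0
After char 3 ('S'=18): chars_in_quartet=4 acc=0xB2D712 -> emit B2 D7 12, reset; bytes_emitted=3
After char 4 ('Z'=25): chars_in_quartet=1 acc=0x19 bytes_emitted=3
After char 5 ('g'=32): chars_in_quartet=2 acc=0x660 bytes_emitted=3
Padding '==': partial quartet acc=0x660 -> emit 66; bytes_emitted=4

Answer: B2 D7 12 66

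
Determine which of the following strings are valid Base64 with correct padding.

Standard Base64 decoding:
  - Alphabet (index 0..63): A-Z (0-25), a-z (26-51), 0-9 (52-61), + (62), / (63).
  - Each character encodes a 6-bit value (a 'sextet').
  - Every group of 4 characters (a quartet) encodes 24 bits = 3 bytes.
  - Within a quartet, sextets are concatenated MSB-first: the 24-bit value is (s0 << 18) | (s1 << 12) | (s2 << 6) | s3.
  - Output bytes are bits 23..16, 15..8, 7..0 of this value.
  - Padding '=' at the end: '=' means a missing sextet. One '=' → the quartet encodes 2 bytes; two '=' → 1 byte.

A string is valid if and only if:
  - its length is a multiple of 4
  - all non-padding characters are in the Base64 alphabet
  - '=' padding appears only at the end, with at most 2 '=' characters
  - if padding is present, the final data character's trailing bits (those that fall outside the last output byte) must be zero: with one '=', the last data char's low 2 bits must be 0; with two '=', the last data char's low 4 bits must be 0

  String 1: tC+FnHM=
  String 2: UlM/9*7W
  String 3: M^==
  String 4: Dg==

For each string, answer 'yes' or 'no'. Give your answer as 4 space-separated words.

Answer: yes no no yes

Derivation:
String 1: 'tC+FnHM=' → valid
String 2: 'UlM/9*7W' → invalid (bad char(s): ['*'])
String 3: 'M^==' → invalid (bad char(s): ['^'])
String 4: 'Dg==' → valid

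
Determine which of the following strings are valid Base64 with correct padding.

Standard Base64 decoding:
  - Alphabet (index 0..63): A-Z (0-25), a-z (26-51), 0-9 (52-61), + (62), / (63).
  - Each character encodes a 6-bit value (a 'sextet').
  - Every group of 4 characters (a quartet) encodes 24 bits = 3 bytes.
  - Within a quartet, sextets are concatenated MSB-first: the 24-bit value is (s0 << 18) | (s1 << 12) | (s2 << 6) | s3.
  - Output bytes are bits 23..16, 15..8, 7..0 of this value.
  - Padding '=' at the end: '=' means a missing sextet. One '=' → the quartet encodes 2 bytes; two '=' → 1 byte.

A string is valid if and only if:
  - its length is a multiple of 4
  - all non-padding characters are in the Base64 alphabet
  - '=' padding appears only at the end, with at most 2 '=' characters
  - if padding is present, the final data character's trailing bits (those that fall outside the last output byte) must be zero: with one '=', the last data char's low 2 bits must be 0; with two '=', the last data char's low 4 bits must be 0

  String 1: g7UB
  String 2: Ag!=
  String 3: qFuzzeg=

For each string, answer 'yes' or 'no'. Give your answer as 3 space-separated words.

String 1: 'g7UB' → valid
String 2: 'Ag!=' → invalid (bad char(s): ['!'])
String 3: 'qFuzzeg=' → valid

Answer: yes no yes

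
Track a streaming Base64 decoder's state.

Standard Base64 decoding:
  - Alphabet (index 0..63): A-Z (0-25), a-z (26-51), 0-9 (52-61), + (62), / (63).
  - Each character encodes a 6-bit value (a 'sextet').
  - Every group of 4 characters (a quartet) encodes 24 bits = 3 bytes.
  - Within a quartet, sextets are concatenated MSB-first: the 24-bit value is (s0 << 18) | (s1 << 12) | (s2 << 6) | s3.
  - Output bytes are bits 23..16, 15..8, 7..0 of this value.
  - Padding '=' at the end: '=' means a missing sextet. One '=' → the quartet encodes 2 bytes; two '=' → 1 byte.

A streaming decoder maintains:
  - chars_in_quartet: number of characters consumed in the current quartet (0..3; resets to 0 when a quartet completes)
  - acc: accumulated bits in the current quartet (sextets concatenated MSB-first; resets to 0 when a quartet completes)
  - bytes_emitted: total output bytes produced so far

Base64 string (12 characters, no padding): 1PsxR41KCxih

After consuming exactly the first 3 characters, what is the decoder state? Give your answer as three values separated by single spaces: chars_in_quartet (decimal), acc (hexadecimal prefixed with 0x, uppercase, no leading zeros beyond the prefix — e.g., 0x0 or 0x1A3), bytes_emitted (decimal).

After char 0 ('1'=53): chars_in_quartet=1 acc=0x35 bytes_emitted=0
After char 1 ('P'=15): chars_in_quartet=2 acc=0xD4F bytes_emitted=0
After char 2 ('s'=44): chars_in_quartet=3 acc=0x353EC bytes_emitted=0

Answer: 3 0x353EC 0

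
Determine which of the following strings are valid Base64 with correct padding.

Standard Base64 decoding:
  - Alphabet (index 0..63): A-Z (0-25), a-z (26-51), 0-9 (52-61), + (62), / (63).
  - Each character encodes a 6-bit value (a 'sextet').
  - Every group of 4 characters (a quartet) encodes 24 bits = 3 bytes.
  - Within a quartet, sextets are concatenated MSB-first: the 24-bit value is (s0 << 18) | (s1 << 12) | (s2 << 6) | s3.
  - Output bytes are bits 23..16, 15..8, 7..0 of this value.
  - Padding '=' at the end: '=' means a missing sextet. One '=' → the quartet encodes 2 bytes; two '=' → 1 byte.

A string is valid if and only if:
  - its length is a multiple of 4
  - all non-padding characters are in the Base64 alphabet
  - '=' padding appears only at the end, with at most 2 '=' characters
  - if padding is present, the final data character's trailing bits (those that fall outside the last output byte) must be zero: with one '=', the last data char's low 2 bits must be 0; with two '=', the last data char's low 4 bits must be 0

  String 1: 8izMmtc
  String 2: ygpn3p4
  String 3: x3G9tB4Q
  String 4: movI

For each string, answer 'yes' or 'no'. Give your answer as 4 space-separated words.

String 1: '8izMmtc' → invalid (len=7 not mult of 4)
String 2: 'ygpn3p4' → invalid (len=7 not mult of 4)
String 3: 'x3G9tB4Q' → valid
String 4: 'movI' → valid

Answer: no no yes yes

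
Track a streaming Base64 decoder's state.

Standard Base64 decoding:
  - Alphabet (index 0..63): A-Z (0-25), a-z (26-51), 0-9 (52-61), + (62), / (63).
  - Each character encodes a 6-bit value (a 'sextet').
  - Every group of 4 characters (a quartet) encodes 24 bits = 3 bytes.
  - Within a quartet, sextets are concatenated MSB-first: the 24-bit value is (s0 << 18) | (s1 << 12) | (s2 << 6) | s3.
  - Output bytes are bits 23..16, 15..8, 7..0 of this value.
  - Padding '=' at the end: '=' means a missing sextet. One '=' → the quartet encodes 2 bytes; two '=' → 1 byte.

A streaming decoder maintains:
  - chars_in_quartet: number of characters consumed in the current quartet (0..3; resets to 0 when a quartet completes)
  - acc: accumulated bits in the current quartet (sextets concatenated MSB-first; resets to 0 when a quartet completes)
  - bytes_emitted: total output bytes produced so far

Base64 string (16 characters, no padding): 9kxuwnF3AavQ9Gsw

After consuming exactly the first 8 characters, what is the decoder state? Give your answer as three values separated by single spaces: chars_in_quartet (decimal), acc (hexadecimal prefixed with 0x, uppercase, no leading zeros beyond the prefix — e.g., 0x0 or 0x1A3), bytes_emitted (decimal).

After char 0 ('9'=61): chars_in_quartet=1 acc=0x3D bytes_emitted=0
After char 1 ('k'=36): chars_in_quartet=2 acc=0xF64 bytes_emitted=0
After char 2 ('x'=49): chars_in_quartet=3 acc=0x3D931 bytes_emitted=0
After char 3 ('u'=46): chars_in_quartet=4 acc=0xF64C6E -> emit F6 4C 6E, reset; bytes_emitted=3
After char 4 ('w'=48): chars_in_quartet=1 acc=0x30 bytes_emitted=3
After char 5 ('n'=39): chars_in_quartet=2 acc=0xC27 bytes_emitted=3
After char 6 ('F'=5): chars_in_quartet=3 acc=0x309C5 bytes_emitted=3
After char 7 ('3'=55): chars_in_quartet=4 acc=0xC27177 -> emit C2 71 77, reset; bytes_emitted=6

Answer: 0 0x0 6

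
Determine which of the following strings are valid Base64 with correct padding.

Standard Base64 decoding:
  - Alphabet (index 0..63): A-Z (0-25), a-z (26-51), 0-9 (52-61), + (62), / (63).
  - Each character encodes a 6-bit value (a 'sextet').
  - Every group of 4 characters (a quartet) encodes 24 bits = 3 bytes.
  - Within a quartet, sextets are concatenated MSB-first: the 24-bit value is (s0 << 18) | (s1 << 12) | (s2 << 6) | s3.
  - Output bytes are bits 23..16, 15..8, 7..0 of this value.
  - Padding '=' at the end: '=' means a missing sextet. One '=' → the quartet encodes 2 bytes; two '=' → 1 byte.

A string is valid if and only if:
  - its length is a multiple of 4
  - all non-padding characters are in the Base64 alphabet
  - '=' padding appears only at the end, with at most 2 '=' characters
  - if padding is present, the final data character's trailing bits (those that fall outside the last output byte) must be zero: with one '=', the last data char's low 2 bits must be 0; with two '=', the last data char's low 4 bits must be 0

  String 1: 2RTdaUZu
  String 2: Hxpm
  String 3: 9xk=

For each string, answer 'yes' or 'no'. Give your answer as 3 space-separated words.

Answer: yes yes yes

Derivation:
String 1: '2RTdaUZu' → valid
String 2: 'Hxpm' → valid
String 3: '9xk=' → valid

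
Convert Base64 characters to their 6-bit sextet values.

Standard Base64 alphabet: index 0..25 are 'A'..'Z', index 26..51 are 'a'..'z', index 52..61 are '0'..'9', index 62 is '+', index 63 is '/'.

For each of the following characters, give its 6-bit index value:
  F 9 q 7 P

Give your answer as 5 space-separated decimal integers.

Answer: 5 61 42 59 15

Derivation:
'F': A..Z range, ord('F') − ord('A') = 5
'9': 0..9 range, 52 + ord('9') − ord('0') = 61
'q': a..z range, 26 + ord('q') − ord('a') = 42
'7': 0..9 range, 52 + ord('7') − ord('0') = 59
'P': A..Z range, ord('P') − ord('A') = 15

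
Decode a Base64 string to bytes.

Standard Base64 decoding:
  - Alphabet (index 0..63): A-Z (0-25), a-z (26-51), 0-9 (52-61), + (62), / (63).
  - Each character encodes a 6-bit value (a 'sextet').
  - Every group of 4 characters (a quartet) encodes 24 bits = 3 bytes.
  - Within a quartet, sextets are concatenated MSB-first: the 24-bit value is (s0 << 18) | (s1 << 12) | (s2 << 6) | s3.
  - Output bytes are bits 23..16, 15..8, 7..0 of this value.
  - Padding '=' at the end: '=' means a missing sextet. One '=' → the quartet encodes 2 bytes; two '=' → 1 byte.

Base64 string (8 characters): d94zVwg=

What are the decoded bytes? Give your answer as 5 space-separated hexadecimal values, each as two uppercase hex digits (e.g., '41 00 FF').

After char 0 ('d'=29): chars_in_quartet=1 acc=0x1D bytes_emitted=0
After char 1 ('9'=61): chars_in_quartet=2 acc=0x77D bytes_emitted=0
After char 2 ('4'=56): chars_in_quartet=3 acc=0x1DF78 bytes_emitted=0
After char 3 ('z'=51): chars_in_quartet=4 acc=0x77DE33 -> emit 77 DE 33, reset; bytes_emitted=3
After char 4 ('V'=21): chars_in_quartet=1 acc=0x15 bytes_emitted=3
After char 5 ('w'=48): chars_in_quartet=2 acc=0x570 bytes_emitted=3
After char 6 ('g'=32): chars_in_quartet=3 acc=0x15C20 bytes_emitted=3
Padding '=': partial quartet acc=0x15C20 -> emit 57 08; bytes_emitted=5

Answer: 77 DE 33 57 08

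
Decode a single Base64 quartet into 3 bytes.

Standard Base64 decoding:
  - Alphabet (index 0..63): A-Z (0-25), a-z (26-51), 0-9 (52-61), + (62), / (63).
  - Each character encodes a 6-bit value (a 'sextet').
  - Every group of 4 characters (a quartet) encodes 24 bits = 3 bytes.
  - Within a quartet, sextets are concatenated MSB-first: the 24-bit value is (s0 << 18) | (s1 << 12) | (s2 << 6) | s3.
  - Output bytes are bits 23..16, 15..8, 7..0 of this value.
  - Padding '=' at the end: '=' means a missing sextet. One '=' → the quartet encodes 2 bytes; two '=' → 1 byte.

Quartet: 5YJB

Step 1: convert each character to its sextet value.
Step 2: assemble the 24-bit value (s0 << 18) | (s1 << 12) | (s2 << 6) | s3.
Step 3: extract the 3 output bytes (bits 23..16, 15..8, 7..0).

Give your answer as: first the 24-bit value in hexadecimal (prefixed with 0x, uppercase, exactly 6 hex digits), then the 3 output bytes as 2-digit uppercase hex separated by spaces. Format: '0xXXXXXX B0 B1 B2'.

Sextets: 5=57, Y=24, J=9, B=1
24-bit: (57<<18) | (24<<12) | (9<<6) | 1
      = 0xE40000 | 0x018000 | 0x000240 | 0x000001
      = 0xE58241
Bytes: (v>>16)&0xFF=E5, (v>>8)&0xFF=82, v&0xFF=41

Answer: 0xE58241 E5 82 41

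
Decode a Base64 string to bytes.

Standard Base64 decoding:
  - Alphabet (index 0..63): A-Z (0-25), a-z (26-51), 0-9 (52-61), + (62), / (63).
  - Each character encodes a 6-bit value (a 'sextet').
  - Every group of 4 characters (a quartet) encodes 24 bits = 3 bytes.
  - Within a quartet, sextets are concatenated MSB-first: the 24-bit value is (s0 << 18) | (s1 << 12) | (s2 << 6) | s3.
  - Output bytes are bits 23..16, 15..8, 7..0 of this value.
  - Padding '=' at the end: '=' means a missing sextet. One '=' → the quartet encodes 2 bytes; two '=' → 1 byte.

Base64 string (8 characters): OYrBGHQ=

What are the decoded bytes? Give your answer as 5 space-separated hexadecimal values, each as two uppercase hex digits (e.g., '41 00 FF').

After char 0 ('O'=14): chars_in_quartet=1 acc=0xE bytes_emitted=0
After char 1 ('Y'=24): chars_in_quartet=2 acc=0x398 bytes_emitted=0
After char 2 ('r'=43): chars_in_quartet=3 acc=0xE62B bytes_emitted=0
After char 3 ('B'=1): chars_in_quartet=4 acc=0x398AC1 -> emit 39 8A C1, reset; bytes_emitted=3
After char 4 ('G'=6): chars_in_quartet=1 acc=0x6 bytes_emitted=3
After char 5 ('H'=7): chars_in_quartet=2 acc=0x187 bytes_emitted=3
After char 6 ('Q'=16): chars_in_quartet=3 acc=0x61D0 bytes_emitted=3
Padding '=': partial quartet acc=0x61D0 -> emit 18 74; bytes_emitted=5

Answer: 39 8A C1 18 74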